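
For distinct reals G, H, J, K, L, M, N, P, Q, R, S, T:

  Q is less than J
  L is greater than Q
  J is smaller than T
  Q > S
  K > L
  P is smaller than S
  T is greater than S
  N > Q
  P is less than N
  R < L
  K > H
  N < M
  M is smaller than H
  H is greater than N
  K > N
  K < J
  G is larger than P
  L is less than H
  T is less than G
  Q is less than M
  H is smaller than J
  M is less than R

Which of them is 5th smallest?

Piecing the relations together gives one ordering: P < S < Q < N < M < R < L < H < K < J < T < G.
The 5th smallest is M.

M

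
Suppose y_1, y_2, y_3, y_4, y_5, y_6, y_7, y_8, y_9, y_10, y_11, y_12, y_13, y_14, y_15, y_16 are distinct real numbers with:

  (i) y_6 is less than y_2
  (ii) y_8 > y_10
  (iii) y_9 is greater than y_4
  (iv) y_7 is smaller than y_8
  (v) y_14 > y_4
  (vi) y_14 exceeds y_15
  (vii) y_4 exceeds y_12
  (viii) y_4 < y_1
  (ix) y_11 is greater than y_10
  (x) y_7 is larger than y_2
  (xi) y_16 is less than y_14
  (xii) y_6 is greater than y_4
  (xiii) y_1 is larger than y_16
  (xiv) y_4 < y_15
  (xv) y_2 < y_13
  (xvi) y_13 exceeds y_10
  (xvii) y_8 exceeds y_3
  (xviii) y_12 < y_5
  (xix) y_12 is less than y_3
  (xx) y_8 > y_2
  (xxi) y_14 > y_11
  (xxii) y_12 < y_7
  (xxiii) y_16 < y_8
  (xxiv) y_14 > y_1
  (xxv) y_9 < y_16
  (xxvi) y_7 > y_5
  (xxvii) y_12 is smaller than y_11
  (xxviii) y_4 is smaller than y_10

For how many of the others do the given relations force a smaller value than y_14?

8

Directly below y_14: y_4, y_15, y_11, y_16, y_1.
One step further: y_12, y_9, y_10 (8 so far).
No other element is forced below y_14 by the given relations, so the count is 8.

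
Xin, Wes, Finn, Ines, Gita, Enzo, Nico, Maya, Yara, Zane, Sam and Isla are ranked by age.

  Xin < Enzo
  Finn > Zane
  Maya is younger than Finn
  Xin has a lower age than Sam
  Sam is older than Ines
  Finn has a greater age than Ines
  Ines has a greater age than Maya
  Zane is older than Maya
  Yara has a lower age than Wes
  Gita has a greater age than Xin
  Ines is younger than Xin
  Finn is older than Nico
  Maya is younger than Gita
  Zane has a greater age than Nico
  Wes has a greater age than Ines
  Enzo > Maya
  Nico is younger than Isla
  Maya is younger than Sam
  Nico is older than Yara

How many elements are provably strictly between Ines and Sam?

Chaining upward from Ines reaches: Xin, Wes, Gita, Enzo, Finn.
Chaining downward from Sam reaches: Maya, Xin.
Strictly between Ines and Sam are those in both lists: Xin — 1 element.

1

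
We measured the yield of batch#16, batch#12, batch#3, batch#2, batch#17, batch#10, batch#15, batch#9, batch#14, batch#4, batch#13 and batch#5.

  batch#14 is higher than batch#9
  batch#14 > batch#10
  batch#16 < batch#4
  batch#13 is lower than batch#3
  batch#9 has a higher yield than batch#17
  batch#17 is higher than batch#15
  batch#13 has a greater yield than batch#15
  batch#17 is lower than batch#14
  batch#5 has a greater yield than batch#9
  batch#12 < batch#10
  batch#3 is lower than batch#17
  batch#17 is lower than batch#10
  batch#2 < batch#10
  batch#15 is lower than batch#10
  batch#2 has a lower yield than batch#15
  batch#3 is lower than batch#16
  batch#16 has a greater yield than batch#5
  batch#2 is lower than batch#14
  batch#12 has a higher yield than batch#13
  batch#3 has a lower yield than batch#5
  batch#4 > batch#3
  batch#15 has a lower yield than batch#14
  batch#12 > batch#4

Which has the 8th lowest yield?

The consecutive relations fix a unique order: batch#2 < batch#15 < batch#13 < batch#3 < batch#17 < batch#9 < batch#5 < batch#16 < batch#4 < batch#12 < batch#10 < batch#14.
Counting 8 from the smallest end gives batch#16.

batch#16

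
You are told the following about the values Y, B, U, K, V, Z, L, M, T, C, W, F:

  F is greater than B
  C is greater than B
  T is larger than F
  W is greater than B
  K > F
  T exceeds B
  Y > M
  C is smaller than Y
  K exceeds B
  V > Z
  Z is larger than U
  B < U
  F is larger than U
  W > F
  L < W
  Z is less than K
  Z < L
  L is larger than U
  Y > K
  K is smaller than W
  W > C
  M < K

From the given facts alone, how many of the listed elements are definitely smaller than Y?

7

The elements the relations force below Y are M, B, U, Z, C, F, K — no chain reaches any other.
That is 7.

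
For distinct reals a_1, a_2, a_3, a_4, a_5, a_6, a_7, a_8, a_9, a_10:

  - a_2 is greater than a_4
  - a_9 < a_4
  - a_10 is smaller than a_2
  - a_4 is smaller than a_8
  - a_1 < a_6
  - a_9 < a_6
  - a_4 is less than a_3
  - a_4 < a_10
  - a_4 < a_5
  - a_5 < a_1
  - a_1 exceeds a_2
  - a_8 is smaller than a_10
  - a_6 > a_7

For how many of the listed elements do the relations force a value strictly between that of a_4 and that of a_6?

5

Chaining upward from a_4 reaches: a_8, a_5, a_3, a_10, a_2, a_1.
Chaining downward from a_6 reaches: a_7, a_9, a_8, a_5, a_10, a_2, a_1.
Strictly between a_4 and a_6 are those in both lists: a_8, a_5, a_10, a_2, a_1 — 5 elements.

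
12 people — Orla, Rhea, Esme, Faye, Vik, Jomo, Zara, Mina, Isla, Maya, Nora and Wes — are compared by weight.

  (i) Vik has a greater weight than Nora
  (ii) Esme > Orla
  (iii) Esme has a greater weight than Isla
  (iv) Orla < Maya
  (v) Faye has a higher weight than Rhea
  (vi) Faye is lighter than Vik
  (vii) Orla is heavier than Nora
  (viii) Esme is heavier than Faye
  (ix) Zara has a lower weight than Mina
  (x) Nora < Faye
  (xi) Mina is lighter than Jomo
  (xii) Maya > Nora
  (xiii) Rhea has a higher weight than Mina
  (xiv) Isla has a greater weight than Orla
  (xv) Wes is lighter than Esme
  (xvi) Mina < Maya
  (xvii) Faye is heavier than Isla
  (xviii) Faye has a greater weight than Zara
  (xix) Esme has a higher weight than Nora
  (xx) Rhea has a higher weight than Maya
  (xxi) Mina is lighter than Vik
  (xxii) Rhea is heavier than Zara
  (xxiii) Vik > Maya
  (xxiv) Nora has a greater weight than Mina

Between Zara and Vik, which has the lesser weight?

Zara

Link the given pairs in sequence: Zara < Mina; Mina < Nora; Nora < Orla; Orla < Maya; Maya < Rhea; Rhea < Faye; Faye < Vik.
Together: Zara < Mina < Nora < Orla < Maya < Rhea < Faye < Vik.
So Zara < Vik; Zara is the lighter of the two.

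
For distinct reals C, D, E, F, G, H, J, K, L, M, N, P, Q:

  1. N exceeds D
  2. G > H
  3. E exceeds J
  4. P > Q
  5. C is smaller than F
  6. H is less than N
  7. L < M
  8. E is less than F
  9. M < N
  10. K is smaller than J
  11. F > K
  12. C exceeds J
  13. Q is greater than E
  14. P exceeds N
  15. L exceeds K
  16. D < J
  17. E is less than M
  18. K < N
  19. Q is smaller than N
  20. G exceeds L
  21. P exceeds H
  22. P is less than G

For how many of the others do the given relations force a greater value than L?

The elements the relations force above L are M, N, P, G — no chain reaches any other.
That is 4.

4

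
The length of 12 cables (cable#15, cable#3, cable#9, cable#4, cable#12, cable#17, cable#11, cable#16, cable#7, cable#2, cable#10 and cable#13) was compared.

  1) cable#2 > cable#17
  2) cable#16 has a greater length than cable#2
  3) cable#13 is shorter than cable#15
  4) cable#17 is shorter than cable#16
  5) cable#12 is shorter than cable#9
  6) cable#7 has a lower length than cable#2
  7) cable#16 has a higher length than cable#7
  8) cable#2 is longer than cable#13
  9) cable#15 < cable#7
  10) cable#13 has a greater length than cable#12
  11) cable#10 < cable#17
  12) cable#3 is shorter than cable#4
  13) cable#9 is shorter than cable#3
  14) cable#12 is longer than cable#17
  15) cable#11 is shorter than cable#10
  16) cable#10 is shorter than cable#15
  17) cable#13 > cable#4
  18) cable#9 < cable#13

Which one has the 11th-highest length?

cable#10

Chaining the given pairs: cable#11 < cable#10 < cable#17 < cable#12 < cable#9 < cable#3 < cable#4 < cable#13 < cable#15 < cable#7 < cable#2 < cable#16.
The 11th largest is cable#10.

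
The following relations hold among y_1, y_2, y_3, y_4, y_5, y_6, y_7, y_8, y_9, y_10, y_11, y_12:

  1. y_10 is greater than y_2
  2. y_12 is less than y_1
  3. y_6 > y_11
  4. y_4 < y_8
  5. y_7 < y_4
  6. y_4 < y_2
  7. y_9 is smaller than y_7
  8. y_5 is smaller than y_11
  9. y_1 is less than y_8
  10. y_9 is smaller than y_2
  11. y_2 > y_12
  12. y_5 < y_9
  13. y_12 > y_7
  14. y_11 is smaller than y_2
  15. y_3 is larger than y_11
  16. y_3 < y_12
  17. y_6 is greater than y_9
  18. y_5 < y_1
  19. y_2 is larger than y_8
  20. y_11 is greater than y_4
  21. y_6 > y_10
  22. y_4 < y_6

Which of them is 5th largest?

y_1

The consecutive relations fix a unique order: y_5 < y_9 < y_7 < y_4 < y_11 < y_3 < y_12 < y_1 < y_8 < y_2 < y_10 < y_6.
The 5th largest is y_1.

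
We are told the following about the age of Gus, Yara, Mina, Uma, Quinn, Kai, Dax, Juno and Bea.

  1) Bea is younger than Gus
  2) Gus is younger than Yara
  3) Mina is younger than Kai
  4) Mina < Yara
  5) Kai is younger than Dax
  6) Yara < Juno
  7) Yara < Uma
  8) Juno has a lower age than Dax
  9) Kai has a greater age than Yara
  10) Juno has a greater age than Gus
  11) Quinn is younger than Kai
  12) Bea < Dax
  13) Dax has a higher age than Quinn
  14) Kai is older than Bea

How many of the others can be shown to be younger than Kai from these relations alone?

5

Directly below Kai: Bea, Mina, Yara, Quinn.
One step further: Gus (5 so far).
Nothing else is reachable below Kai; 5 in all.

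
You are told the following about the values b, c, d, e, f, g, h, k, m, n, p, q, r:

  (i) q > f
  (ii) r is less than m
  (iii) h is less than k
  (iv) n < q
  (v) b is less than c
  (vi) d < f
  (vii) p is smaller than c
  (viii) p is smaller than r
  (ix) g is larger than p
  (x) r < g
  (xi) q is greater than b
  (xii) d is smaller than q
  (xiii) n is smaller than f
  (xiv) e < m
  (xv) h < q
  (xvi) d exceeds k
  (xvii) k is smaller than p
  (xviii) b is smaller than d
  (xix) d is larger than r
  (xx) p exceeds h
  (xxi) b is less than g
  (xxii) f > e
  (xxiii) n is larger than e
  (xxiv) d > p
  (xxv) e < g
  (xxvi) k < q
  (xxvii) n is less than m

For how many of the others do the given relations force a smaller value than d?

Directly below d: k, p, r, b.
One step further: h (5 so far).
No other element is forced below d by the given relations, so the count is 5.

5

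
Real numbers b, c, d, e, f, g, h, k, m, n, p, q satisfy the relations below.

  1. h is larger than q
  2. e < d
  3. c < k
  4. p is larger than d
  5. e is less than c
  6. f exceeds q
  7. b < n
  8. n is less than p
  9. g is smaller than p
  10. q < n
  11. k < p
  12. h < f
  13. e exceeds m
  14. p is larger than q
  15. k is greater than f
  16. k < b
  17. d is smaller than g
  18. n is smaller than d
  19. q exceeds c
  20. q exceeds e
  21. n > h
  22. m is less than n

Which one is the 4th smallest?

q

Chaining the given pairs: m < e < c < q < h < f < k < b < n < d < g < p.
The 4th smallest is q.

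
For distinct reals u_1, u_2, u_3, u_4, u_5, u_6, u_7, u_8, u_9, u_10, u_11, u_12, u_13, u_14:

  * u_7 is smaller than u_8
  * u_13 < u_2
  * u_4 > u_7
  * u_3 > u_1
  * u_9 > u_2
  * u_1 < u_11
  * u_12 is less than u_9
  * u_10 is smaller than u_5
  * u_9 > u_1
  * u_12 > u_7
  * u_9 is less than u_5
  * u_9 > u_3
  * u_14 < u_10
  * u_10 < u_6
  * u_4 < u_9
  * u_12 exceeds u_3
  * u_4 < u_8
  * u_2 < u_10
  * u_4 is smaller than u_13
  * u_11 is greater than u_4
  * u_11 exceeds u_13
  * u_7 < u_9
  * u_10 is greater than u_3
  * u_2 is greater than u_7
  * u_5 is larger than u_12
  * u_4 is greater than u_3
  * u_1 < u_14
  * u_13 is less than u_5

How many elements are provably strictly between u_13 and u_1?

2

The relations place u_1 below u_13. An element lies strictly between them when it is forced above u_1 and also forced below u_13.
Above u_1: {u_3, u_12, u_4, u_14, u_8, u_11, u_2, u_10, u_9, u_5, u_6}. Below u_13: {u_3, u_7, u_4}.
Intersection: {u_3, u_4} — 2.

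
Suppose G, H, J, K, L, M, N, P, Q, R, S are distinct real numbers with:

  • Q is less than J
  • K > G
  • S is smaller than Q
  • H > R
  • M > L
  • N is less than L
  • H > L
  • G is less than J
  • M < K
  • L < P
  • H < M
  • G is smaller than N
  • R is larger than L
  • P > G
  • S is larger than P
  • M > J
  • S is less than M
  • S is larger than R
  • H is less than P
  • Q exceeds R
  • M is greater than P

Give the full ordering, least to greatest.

Nothing is placed below G, so it is least; from there G < N; N < L; L < R; R < H; H < P; P < S; S < Q; Q < J; J < M; M < K, each given directly.

G < N < L < R < H < P < S < Q < J < M < K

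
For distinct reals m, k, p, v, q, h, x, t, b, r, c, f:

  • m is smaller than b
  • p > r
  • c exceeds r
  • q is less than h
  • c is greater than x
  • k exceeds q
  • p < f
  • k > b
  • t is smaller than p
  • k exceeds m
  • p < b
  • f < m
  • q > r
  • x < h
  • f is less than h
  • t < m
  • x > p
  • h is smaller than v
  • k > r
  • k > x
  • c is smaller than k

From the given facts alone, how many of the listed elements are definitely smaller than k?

Directly below k: r, x, q, m, b, c.
One step further: t, p, f (9 so far).
Nothing else is reachable below k; 9 in all.

9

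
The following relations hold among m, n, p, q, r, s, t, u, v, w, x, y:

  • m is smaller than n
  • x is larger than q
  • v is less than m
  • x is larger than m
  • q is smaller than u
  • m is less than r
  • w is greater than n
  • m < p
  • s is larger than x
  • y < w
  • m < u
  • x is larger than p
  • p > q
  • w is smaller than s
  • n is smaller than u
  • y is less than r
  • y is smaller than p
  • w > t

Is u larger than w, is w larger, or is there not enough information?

Following every chain through w: above w we get s; below w we get v, y, m, n, t.
u is not reached, and no chain runs the other way from u to w.
So the given relations leave the order of w and u undetermined.

undetermined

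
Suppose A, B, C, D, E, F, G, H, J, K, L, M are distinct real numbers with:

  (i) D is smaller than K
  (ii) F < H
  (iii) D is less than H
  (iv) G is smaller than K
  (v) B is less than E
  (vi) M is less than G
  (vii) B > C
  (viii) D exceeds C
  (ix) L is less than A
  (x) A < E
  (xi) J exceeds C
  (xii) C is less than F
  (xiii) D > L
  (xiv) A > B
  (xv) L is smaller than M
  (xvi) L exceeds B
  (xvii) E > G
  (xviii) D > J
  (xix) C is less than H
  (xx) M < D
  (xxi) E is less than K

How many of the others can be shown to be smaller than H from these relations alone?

7

The elements the relations force below H are C, B, L, M, F, J, D — no chain reaches any other.
That is 7.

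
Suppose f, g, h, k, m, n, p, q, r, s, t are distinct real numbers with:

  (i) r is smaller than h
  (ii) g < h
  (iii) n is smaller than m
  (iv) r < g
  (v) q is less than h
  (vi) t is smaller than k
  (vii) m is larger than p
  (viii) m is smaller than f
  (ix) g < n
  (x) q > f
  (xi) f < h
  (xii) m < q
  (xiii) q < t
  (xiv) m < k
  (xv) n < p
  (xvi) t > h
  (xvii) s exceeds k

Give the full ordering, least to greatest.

Nothing is placed below r, so it is least; from there r < g; g < n; n < p; p < m; m < f; f < q; q < h; h < t; t < k; k < s, each given directly.

r < g < n < p < m < f < q < h < t < k < s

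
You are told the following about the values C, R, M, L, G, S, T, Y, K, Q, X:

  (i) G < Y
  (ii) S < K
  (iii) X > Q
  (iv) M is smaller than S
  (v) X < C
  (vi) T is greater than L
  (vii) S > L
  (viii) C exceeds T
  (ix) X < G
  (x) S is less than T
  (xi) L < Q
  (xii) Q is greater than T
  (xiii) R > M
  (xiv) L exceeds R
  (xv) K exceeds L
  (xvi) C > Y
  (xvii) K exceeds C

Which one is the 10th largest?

The consecutive relations fix a unique order: M < R < L < S < T < Q < X < G < Y < C < K.
Counting 10 from the largest end gives R.

R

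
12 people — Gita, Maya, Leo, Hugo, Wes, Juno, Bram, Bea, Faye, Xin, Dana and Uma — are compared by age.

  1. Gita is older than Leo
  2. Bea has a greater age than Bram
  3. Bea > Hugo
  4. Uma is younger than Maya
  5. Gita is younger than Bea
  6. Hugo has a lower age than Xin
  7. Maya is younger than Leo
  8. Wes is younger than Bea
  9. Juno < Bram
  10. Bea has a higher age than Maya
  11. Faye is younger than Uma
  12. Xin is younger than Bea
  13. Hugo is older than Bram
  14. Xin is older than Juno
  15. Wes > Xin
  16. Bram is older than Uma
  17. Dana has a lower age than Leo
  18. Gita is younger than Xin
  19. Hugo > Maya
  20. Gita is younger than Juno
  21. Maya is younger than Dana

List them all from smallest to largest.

Each adjacent pair is fixed by a given relation: Faye < Uma; Uma < Maya; Maya < Dana; Dana < Leo; Leo < Gita; Gita < Juno; Juno < Bram; Bram < Hugo; Hugo < Xin; Xin < Wes; Wes < Bea. Chaining them end to end gives the full order.

Faye < Uma < Maya < Dana < Leo < Gita < Juno < Bram < Hugo < Xin < Wes < Bea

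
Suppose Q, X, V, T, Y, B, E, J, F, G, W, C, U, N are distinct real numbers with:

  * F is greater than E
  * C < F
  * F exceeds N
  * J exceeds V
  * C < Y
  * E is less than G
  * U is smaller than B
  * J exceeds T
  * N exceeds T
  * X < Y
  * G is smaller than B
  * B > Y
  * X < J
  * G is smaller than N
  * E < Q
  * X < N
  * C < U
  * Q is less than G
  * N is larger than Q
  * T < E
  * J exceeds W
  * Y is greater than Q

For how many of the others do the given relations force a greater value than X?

5

From X the given relations immediately reach N, J, Y.
From those, F, B — 5 in total.
No other element is forced above X by the given relations, so the count is 5.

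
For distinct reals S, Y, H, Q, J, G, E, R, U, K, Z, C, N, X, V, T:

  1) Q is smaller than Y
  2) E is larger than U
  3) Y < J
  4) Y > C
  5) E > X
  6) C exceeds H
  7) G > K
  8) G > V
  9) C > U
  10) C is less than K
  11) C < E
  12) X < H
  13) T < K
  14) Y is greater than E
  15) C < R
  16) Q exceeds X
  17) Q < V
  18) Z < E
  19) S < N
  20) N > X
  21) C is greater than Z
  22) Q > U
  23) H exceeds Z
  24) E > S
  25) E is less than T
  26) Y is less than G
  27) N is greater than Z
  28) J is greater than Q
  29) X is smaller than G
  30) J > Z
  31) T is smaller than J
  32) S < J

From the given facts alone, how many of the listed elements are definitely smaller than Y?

8

From Y the given relations immediately reach Q, C, E.
From those, X, Z, U, S, H — 8 in total.
No other element is forced below Y by the given relations, so the count is 8.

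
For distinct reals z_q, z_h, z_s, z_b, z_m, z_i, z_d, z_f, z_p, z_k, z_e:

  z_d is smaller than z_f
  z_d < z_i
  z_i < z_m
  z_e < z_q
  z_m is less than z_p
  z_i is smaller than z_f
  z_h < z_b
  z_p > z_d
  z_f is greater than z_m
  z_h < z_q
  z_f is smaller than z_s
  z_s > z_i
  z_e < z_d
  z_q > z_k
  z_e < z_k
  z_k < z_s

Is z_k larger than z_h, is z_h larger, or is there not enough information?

undetermined

Following every chain through z_h: above z_h we get z_q, z_b.
z_k is not reached, and no chain runs the other way from z_k to z_h.
So the given relations leave the order of z_h and z_k undetermined.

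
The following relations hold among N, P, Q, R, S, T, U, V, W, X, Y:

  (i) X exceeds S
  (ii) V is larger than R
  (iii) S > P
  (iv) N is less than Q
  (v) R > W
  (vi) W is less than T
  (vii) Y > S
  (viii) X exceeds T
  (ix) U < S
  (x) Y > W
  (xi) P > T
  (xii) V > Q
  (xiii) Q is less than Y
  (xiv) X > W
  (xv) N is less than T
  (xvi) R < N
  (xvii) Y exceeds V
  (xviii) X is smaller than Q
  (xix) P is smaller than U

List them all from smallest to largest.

Nothing is placed below W, so it is least; from there W < R; R < N; N < T; T < P; P < U; U < S; S < X; X < Q; Q < V; V < Y, each given directly.

W < R < N < T < P < U < S < X < Q < V < Y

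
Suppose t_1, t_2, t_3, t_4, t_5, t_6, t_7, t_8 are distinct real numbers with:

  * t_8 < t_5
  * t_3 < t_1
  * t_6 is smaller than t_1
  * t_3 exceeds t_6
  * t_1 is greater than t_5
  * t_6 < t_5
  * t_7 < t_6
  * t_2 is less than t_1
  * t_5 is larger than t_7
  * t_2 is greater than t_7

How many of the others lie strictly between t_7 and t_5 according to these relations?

1

The relations place t_7 below t_5. An element lies strictly between them when it is forced above t_7 and also forced below t_5.
Above t_7: {t_6, t_2, t_3, t_1}. Below t_5: {t_8, t_6}.
Intersection: {t_6} — 1.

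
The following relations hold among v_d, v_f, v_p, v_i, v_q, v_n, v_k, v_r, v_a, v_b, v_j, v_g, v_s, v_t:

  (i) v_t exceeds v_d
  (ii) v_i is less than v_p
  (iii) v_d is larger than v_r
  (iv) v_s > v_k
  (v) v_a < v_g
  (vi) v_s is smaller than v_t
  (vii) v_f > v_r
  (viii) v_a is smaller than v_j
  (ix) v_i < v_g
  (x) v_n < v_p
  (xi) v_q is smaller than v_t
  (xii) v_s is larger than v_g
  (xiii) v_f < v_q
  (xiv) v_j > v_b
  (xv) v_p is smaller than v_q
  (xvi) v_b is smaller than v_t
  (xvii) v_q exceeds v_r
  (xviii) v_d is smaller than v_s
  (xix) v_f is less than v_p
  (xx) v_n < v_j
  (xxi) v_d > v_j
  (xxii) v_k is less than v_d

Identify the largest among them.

Chaining downward from v_t: directly below it, v_b, v_d, v_q, v_s; then v_r, v_f, v_g, v_p, v_j, v_k; then v_i, v_n, v_a.
That covers every other element, and nothing is given above v_t, so v_t is the largest.

v_t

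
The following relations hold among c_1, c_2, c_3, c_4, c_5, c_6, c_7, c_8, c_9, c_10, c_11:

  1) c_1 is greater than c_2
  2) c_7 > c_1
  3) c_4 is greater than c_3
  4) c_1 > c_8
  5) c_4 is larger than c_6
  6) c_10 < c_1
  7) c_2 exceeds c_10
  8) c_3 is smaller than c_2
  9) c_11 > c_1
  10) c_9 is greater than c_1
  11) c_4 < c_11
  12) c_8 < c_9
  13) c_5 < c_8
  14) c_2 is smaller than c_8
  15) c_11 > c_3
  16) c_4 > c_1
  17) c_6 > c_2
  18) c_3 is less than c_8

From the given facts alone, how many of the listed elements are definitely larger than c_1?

4

Directly above c_1: c_4, c_11, c_9, c_7.
Nothing else is reachable above c_1; 4 in all.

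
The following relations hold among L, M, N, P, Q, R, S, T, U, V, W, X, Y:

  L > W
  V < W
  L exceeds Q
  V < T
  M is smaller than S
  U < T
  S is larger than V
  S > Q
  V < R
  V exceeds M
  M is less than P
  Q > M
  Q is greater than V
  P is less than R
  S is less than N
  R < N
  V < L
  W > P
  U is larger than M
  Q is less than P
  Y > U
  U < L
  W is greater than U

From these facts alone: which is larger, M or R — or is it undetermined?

M < V and V < Q give M < Q.
With Q < P: M < V < Q < P.
With P < R: M < V < Q < P < R.
So R is larger.

R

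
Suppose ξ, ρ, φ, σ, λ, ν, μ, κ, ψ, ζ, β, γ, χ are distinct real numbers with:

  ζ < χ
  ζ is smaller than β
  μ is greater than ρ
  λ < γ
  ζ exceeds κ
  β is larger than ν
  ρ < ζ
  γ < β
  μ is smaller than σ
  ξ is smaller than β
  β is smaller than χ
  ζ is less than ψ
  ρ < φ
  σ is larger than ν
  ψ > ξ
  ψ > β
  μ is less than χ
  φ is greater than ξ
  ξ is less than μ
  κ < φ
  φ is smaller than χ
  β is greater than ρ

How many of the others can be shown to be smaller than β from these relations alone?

From β the given relations immediately reach ρ, ζ, ξ, ν, γ.
From those, κ, λ — 7 in total.
Nothing else is reachable below β; 7 in all.

7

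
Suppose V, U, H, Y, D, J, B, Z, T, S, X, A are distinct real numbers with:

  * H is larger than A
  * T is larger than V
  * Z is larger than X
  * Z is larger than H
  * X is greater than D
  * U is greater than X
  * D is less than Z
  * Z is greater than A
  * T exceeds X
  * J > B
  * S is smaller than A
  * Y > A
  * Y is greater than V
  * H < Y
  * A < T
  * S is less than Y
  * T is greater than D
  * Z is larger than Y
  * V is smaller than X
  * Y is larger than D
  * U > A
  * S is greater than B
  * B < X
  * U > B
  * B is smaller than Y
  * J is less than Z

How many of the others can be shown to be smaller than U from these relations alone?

The elements the relations force below U are B, S, A, D, V, X — no chain reaches any other.
That is 6.

6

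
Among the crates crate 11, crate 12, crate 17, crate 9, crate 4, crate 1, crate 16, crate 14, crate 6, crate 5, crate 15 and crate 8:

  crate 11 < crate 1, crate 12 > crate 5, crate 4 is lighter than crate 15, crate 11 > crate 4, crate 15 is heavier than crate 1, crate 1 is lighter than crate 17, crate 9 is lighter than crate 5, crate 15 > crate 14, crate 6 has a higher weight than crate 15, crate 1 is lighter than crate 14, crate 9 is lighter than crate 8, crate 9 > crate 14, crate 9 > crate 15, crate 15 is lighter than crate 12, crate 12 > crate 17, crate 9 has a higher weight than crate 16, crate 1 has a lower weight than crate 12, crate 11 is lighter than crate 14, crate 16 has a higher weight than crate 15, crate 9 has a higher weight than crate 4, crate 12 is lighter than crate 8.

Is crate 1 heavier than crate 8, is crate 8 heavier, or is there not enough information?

The relevant relations are crate 1 < crate 15; crate 15 < crate 16; crate 16 < crate 9; crate 9 < crate 5; crate 5 < crate 12; crate 12 < crate 8.
Chaining these gives crate 1 < crate 15 < crate 16 < crate 9 < crate 5 < crate 12 < crate 8.
So crate 8 is heavier.

crate 8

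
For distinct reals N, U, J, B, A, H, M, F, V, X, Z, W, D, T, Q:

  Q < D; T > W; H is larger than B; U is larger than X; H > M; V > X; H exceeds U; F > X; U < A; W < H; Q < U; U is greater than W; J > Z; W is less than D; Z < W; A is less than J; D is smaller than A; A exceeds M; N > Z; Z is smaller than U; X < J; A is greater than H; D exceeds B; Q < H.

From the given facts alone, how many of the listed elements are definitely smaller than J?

The elements the relations force below J are X, B, Z, Q, W, M, U, H, D, A — no chain reaches any other.
That is 10.

10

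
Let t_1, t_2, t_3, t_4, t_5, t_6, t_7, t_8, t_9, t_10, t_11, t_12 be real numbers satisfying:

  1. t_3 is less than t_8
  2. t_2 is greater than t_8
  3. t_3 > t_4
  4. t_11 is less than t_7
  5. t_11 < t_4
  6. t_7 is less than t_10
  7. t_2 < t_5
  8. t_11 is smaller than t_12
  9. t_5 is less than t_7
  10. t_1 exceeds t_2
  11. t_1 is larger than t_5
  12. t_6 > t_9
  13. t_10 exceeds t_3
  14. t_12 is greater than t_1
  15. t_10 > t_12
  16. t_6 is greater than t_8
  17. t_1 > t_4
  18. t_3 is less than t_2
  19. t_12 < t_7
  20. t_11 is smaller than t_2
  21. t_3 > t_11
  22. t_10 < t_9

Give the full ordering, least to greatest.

The consecutive links are each given: t_11 < t_4; t_4 < t_3; t_3 < t_8; t_8 < t_2; t_2 < t_5; t_5 < t_1; t_1 < t_12; t_12 < t_7; t_7 < t_10; t_10 < t_9; t_9 < t_6.

t_11 < t_4 < t_3 < t_8 < t_2 < t_5 < t_1 < t_12 < t_7 < t_10 < t_9 < t_6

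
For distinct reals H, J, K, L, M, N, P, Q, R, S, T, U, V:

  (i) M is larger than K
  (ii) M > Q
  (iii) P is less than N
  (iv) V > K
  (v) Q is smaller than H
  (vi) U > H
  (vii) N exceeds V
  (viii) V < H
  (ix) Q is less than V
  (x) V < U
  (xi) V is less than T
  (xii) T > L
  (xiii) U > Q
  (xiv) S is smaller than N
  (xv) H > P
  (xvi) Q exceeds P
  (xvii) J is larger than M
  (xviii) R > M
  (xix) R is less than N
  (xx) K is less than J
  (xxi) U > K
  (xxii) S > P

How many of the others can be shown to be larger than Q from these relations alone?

8

Directly above Q: M, V, H, U.
One step further: R, N, T, J (8 so far).
No other element is forced above Q by the given relations, so the count is 8.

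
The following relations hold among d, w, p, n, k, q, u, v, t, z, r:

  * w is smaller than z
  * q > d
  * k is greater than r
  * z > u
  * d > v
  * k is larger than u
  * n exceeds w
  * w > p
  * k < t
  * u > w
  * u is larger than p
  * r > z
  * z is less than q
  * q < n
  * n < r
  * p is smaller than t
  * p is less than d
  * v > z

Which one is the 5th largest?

The consecutive relations fix a unique order: p < w < u < z < v < d < q < n < r < k < t.
Counting 5 from the largest end gives q.

q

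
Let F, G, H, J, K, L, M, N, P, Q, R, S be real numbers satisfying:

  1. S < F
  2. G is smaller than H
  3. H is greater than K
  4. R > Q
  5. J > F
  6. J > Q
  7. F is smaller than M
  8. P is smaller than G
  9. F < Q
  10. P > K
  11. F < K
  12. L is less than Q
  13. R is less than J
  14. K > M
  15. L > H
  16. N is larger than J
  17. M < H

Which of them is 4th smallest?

The consecutive relations fix a unique order: S < F < M < K < P < G < H < L < Q < R < J < N.
Counting 4 from the smallest end gives K.

K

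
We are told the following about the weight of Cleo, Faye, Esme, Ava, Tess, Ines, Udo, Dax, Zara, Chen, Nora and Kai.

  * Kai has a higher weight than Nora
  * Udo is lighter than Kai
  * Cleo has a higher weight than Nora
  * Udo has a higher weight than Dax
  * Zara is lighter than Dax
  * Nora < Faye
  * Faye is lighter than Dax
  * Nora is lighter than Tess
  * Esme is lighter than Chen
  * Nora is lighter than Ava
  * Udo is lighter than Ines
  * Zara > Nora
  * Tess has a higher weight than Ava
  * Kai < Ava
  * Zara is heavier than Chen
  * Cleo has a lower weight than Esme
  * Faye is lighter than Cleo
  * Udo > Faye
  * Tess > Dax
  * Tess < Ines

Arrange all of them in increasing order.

Nora < Faye < Cleo < Esme < Chen < Zara < Dax < Udo < Kai < Ava < Tess < Ines

Nothing is placed below Nora, so it is least; from there Nora < Faye; Faye < Cleo; Cleo < Esme; Esme < Chen; Chen < Zara; Zara < Dax; Dax < Udo; Udo < Kai; Kai < Ava; Ava < Tess; Tess < Ines, each given directly.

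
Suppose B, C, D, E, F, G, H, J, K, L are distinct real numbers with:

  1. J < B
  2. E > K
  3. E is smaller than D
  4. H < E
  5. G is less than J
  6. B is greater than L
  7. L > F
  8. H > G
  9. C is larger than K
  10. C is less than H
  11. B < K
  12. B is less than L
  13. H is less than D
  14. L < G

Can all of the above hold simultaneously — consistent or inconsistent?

Chaining the given relations yields L < G < J < B, so L < B. But one relation states B < L. These cannot both hold.

inconsistent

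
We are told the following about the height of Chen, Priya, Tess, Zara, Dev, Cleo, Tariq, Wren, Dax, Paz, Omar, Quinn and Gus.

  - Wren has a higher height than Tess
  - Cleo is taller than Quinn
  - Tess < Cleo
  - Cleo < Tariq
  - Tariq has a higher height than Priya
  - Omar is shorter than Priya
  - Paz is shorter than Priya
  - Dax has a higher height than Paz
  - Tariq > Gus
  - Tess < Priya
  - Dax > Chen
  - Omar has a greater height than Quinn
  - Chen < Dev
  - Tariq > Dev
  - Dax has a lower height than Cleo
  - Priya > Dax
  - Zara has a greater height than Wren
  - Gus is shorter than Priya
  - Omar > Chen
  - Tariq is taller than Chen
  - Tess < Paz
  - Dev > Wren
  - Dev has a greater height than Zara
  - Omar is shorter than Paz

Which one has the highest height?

Tariq

Chaining downward from Tariq: directly below it, Chen, Gus, Cleo, Priya, Dev; then Quinn, Tess, Omar, Wren, Paz, Dax, Zara.
That covers every other element, and nothing is given above Tariq, so Tariq is the highest height.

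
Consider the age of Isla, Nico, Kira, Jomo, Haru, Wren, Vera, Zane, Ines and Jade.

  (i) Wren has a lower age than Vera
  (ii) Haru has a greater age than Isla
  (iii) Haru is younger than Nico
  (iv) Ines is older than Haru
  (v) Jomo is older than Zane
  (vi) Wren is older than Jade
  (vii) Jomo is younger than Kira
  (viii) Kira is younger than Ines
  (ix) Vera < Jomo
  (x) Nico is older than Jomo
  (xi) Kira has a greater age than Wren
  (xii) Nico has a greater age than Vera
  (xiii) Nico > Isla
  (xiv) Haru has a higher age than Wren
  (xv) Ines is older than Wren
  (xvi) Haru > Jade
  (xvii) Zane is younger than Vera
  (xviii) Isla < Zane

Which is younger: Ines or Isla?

Chaining the given relations: Isla < Zane < Vera < Jomo < Kira < Ines.
So Isla < Ines; Isla is the younger of the two.

Isla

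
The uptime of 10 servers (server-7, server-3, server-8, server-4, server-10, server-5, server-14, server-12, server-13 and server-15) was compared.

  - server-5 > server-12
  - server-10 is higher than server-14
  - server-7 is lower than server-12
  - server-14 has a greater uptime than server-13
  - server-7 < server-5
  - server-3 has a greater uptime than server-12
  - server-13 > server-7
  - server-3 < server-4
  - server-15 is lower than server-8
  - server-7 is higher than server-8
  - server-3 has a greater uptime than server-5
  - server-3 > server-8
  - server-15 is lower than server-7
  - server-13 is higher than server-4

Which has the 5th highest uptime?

server-3

Chaining the given pairs: server-15 < server-8 < server-7 < server-12 < server-5 < server-3 < server-4 < server-13 < server-14 < server-10.
The 5th largest is server-3.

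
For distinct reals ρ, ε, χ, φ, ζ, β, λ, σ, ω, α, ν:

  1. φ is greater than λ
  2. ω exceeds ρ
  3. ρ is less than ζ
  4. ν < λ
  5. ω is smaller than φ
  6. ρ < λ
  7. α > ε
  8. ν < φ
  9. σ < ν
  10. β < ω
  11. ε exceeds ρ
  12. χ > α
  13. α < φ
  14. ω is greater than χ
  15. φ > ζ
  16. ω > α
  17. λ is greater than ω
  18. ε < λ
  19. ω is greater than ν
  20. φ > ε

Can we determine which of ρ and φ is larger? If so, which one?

Link the given pairs in sequence: ρ < ε; ε < α; α < χ; χ < ω; ω < λ; λ < φ.
Together: ρ < ε < α < χ < ω < λ < φ.
So φ is larger.

φ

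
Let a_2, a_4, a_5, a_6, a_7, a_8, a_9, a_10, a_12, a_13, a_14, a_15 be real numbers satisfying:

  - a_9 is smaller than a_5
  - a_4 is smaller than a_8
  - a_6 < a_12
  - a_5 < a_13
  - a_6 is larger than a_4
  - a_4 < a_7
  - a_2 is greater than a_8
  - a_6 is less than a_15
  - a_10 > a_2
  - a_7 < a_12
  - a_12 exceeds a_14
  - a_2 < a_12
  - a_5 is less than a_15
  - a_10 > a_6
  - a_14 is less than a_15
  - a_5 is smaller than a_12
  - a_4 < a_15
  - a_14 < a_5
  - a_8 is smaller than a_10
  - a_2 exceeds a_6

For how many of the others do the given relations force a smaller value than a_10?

From a_10 the given relations immediately reach a_6, a_8, a_2.
From those, a_4 — 4 in total.
Nothing else is reachable below a_10; 4 in all.

4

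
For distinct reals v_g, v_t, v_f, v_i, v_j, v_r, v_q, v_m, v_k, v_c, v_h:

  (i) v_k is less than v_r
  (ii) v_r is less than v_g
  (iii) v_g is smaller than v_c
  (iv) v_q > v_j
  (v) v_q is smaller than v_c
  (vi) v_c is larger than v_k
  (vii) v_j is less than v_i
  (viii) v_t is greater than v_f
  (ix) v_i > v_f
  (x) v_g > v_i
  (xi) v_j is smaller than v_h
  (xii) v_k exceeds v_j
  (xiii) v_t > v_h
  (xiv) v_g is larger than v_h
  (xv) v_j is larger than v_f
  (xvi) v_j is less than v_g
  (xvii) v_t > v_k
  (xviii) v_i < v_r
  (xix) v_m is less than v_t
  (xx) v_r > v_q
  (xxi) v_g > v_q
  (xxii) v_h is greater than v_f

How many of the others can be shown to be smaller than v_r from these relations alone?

5

Directly below v_r: v_i, v_k, v_q.
One step further: v_f, v_j (5 so far).
Nothing else is reachable below v_r; 5 in all.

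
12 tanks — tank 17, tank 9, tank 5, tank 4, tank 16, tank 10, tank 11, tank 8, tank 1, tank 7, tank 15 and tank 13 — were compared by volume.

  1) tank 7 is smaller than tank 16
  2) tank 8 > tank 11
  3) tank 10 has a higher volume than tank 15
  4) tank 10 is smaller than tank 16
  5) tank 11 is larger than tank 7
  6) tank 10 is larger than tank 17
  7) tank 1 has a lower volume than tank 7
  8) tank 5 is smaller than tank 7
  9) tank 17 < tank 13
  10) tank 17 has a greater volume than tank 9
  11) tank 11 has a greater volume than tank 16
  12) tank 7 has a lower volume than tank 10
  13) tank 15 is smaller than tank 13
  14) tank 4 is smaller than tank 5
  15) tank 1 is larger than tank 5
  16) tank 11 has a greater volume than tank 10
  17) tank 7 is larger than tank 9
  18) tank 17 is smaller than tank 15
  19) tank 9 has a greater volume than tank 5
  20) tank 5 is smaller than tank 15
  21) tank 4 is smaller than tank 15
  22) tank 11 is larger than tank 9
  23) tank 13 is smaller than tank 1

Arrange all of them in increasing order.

Each adjacent pair is fixed by a given relation: tank 4 < tank 5; tank 5 < tank 9; tank 9 < tank 17; tank 17 < tank 15; tank 15 < tank 13; tank 13 < tank 1; tank 1 < tank 7; tank 7 < tank 10; tank 10 < tank 16; tank 16 < tank 11; tank 11 < tank 8. Chaining them end to end gives the full order.

tank 4 < tank 5 < tank 9 < tank 17 < tank 15 < tank 13 < tank 1 < tank 7 < tank 10 < tank 16 < tank 11 < tank 8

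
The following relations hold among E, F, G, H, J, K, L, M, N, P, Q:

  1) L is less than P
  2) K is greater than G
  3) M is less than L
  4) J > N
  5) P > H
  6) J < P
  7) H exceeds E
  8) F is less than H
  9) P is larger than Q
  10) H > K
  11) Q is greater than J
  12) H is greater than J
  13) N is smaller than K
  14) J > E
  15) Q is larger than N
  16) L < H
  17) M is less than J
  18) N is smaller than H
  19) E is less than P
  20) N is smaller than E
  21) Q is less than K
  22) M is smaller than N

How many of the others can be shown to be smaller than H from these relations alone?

From H the given relations immediately reach L, N, F, E, J, K.
From those, M, G, Q — 9 in total.
No other element is forced below H by the given relations, so the count is 9.

9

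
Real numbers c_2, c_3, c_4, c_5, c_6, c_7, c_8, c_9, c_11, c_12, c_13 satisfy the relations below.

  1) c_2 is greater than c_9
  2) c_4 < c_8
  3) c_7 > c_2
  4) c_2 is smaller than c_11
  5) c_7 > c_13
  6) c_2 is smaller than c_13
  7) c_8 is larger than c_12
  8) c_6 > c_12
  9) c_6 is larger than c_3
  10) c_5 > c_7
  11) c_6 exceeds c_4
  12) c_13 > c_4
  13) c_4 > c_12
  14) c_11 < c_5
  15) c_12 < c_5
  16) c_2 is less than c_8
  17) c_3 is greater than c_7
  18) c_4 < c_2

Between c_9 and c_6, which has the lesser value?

c_9

c_9 < c_2 and c_2 < c_13 give c_9 < c_13.
Then c_13 < c_7 extends the chain to c_7.
Then c_7 < c_3 extends the chain to c_3.
With c_3 < c_6: c_9 < c_2 < c_13 < c_7 < c_3 < c_6.
So c_9 < c_6; c_9 is the smaller of the two.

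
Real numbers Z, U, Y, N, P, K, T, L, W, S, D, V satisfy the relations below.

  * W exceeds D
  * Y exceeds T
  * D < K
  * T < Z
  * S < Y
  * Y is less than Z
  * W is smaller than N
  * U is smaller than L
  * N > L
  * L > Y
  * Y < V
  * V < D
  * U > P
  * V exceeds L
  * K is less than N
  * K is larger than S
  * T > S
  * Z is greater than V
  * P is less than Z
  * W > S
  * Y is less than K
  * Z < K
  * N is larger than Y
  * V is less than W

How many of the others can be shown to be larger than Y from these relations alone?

Directly above Y: L, V, Z, K, N.
One step further: D, W (7 so far).
Nothing else is reachable above Y; 7 in all.

7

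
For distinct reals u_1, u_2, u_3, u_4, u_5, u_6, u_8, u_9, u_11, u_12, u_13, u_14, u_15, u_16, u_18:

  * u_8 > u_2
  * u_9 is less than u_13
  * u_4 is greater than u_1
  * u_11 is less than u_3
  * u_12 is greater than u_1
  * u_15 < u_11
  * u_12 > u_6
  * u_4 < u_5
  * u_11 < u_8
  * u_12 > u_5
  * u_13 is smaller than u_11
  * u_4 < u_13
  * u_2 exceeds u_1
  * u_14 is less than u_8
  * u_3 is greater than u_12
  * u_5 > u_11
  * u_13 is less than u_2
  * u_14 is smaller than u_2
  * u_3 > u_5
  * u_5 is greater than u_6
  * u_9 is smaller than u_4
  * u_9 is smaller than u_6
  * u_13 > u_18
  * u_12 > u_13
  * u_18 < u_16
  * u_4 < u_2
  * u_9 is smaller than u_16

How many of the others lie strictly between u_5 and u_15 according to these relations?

Chaining upward from u_15 reaches: u_11, u_8, u_12, u_3.
Chaining downward from u_5 reaches: u_1, u_9, u_6, u_18, u_4, u_13, u_11.
Strictly between u_15 and u_5 are those in both lists: u_11 — 1 element.

1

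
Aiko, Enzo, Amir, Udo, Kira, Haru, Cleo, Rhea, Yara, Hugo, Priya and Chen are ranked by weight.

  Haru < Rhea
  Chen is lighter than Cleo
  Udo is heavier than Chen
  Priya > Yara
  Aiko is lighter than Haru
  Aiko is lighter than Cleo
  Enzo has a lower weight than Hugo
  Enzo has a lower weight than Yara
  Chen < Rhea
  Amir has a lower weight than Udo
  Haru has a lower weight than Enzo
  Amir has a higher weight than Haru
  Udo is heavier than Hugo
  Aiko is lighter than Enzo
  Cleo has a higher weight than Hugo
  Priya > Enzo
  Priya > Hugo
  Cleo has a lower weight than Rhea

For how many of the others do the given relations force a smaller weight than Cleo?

The elements the relations force below Cleo are Aiko, Haru, Enzo, Chen, Hugo — no chain reaches any other.
That is 5.

5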